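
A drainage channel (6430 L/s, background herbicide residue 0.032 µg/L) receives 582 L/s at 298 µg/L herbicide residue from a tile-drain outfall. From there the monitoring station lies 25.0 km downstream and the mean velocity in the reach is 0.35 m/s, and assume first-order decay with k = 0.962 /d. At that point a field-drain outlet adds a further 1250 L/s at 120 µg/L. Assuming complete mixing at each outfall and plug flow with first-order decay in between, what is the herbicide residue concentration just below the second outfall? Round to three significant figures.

Mass balance: C = (6430·0.03200 + 582.0·298.0) / 7012 = 173600/7012 = 24.76 µg/L; combined flow 7012 L/s.
Travel time t = 25.0·1000 / 0.35 = 71430 s = 19.84 h.
After decay, C = 24.76 × e^(−kt) = 24.76 × 0.4514 = 11.18 µg/L.
At the second outfall, C = (7012·11.18 + 1250·120.0) / (7012 + 1250) = 27.64 µg/L.

27.6 µg/L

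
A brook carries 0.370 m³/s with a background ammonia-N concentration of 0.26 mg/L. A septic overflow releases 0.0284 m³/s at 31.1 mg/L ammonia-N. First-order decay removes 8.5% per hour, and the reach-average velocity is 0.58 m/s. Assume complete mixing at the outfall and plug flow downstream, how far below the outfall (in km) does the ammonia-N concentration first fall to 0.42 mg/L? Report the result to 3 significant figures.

41.5 km

Mixed concentration C = ΣQC/ΣQ = (0.3700·0.2600 + 0.02840·31.10) / 0.3984 = 0.9794/0.3984 = 2.458 mg/L.
8.5%/h lost → k = −ln(1 − 0.085) = 0.08883 h⁻¹.
Set 2.458·exp(−k·t) = 0.42 → t = ln(2.458/0.42)/k = 71610 s = 19.89 h.
Distance = v·t = 0.58·71610 = 41530 m = 41.53 km.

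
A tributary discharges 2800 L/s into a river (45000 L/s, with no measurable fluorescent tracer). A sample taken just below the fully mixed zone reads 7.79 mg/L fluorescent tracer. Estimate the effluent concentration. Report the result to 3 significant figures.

133 mg/L

Mass balance: 45000·0 + 2800·Cₑ = 47800·7.790
→ Cₑ = (47800·7.790 − 45000·0) / 2800 = 133.0 mg/L.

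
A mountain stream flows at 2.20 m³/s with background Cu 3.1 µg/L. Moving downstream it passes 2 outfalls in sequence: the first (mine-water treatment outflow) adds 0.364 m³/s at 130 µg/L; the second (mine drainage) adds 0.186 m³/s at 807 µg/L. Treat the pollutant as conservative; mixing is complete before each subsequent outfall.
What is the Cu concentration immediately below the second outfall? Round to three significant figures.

After outfall 1: Q = 2.200 + 0.3640 = 2.564 m³/s; C = (2.200·3.100 + 0.3640·130.0)/2.564 = 21.12 µg/L.
After outfall 2: Q = 2.564 + 0.1860 = 2.750 m³/s; C = (2.564·21.12 + 0.1860·807.0)/2.750 = 74.27 µg/L.

74.3 µg/L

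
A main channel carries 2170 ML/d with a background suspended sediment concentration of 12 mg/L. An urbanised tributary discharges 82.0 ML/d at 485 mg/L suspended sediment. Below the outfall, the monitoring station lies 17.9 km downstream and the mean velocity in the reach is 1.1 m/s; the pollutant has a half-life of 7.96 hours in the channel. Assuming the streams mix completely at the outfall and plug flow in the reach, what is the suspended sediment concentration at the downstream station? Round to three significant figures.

Flow-weighted average: C = (2170·12.00 + 82.00·485.0) / 2252 = 65810/2252 = 29.22 mg/L.
Travel time t = 17.9·1000 / 1.1 = 16270 s = 4.520 h.
Half-life 7.96 h → k = ln 2 / 7.96 = 0.08708 h⁻¹ = 2.090 d⁻¹.
After decay, C = 29.22 × e^(−kt) = 29.22 × 0.6746 = 19.71 mg/L.

19.7 mg/L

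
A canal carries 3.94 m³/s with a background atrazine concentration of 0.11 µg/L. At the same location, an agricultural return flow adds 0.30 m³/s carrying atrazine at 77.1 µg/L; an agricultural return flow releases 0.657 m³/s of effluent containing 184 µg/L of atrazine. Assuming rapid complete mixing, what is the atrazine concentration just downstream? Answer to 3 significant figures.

29.5 µg/L

After mixing, C = (3.940·0.1100 + 0.3000·77.10 + 0.6570·184.0) / 4.897 = 144.5/4.897 = 29.50 µg/L.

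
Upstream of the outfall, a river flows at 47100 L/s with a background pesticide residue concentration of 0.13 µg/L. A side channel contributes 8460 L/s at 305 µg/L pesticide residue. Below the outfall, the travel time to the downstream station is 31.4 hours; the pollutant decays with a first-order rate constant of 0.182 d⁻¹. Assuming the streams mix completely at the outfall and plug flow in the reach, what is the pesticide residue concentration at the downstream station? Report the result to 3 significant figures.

Flow-weighted average: C = (47100·0.1300 + 8460·305.0) / 55560 = 2586000/55560 = 46.55 µg/L.
Applying C = C₀e^(−kt): 46.55 × 0.7881 = 36.69 µg/L.

36.7 µg/L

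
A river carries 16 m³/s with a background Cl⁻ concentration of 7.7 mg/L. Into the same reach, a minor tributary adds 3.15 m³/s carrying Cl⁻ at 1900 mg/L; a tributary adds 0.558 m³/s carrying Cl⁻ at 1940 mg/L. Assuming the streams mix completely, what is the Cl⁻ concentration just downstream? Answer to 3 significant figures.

365 mg/L

Conservation of mass: C = (16.00·7.700 + 3.150·1900 + 0.5580·1940) / 19.71 = 7191/19.71 = 364.9 mg/L.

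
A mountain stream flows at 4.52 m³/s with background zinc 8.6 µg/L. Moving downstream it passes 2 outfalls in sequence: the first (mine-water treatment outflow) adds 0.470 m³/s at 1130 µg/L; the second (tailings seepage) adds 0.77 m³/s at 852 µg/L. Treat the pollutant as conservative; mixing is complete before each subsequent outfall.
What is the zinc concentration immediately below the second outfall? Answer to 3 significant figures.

Below outfall 1: Q → 4.990 m³/s, C = (4.520·8.600 + 0.4700·1130)/4.990 = 114.2 µg/L.
Below outfall 2: Q → 5.760 m³/s, C = (4.990·114.2 + 0.7700·852.0)/5.760 = 212.8 µg/L.

213 µg/L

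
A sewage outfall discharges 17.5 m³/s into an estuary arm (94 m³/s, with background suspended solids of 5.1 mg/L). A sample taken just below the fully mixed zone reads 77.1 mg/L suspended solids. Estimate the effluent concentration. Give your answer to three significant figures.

464 mg/L

Mass balance: 94.00·5.100 + 17.50·Cₑ = 111.5·77.10
→ Cₑ = (111.5·77.10 − 94.00·5.100) / 17.50 = 463.8 mg/L.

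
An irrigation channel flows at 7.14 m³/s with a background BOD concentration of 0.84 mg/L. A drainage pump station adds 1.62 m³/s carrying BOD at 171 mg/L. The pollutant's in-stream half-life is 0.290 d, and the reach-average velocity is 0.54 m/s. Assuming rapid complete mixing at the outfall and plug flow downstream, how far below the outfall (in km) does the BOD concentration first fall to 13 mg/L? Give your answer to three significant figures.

17.8 km

Flow-weighted average: C = (7.140·0.8400 + 1.620·171.0) / 8.760 = 283.0/8.760 = 32.31 mg/L.
Half-life 0.290 d → k = ln 2 / 0.290 = 2.390 d⁻¹.
Set 32.31·exp(−k·t) = 13 → t = ln(32.31/13)/k = 32910 s = 9.141 h.
Distance = v·t = 0.54·32910 = 17770 m = 17.77 km.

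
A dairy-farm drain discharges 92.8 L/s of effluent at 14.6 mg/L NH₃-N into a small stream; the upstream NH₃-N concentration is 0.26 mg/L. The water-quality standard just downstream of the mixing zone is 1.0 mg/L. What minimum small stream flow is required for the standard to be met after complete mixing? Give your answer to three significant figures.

1710 L/s

Set C_mix = 1.0: (Q·0.2600 + 92.80·14.60) / (Q + 92.80) = 1.0
→ Q = 92.80·(14.60 − 1.0)/(1.0 − 0.2600) = 1706 L/s.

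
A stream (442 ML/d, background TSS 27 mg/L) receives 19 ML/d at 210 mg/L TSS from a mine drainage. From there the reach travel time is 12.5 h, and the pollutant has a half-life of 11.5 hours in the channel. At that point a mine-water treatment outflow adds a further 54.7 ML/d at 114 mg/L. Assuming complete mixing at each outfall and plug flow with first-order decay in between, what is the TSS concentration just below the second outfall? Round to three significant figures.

Mixed concentration C = ΣQC/ΣQ = (442.0·27.00 + 19.00·210.0) / 461.0 = 15920/461.0 = 34.54 mg/L; combined flow 461.0 ML/d.
Half-life 11.5 h → k = ln 2 / 11.5 = 0.06027 h⁻¹ = 1.447 d⁻¹.
Applying C = C₀e^(−kt): 34.54 × 0.4708 = 16.26 mg/L.
At the second outfall, C = (461.0·16.26 + 54.70·114.0) / (461.0 + 54.70) = 26.63 mg/L.

26.6 mg/L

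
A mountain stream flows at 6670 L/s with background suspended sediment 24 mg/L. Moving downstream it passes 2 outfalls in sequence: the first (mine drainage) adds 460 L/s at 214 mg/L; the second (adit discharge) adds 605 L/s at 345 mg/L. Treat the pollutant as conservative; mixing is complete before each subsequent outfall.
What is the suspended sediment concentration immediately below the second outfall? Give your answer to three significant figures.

Below outfall 1: Q → 7130 L/s, C = (6670·24.00 + 460.0·214.0)/7130 = 36.26 mg/L.
Below outfall 2: Q → 7735 L/s, C = (7130·36.26 + 605.0·345.0)/7735 = 60.41 mg/L.

60.4 mg/L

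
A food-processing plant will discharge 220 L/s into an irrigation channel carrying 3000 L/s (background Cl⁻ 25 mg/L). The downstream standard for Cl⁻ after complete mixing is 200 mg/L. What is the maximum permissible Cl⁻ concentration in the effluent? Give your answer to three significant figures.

At the limit, (Qr·Cr + Qe·Cₑ)/(Qr + Qe) = 200:
Cₑ = (3220·200 − 3000·25.00) / 220.0 = 2586 mg/L.

2590 mg/L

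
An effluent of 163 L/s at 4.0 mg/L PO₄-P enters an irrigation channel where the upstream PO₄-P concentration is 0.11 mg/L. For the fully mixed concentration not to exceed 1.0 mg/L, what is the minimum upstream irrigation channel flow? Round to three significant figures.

549 L/s

Set C_mix = 1.0: (Q·0.1100 + 163.0·4.000) / (Q + 163.0) = 1.0
→ Q = 163.0·(4.000 − 1.0)/(1.0 − 0.1100) = 549.4 L/s.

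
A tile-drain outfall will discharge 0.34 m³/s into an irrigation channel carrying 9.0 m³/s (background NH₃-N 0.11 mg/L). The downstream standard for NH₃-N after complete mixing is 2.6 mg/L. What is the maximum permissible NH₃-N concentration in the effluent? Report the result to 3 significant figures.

68.5 mg/L

At the limit, (Qr·Cr + Qe·Cₑ)/(Qr + Qe) = 2.6:
Cₑ = (9.340·2.6 − 9.000·0.1100) / 0.3400 = 68.51 mg/L.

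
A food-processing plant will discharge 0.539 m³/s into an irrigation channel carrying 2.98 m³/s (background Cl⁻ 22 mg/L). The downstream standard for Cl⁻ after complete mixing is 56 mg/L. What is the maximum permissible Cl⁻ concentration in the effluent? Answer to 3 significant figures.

244 mg/L

At the limit, (Qr·Cr + Qe·Cₑ)/(Qr + Qe) = 56:
Cₑ = (3.519·56 − 2.980·22.00) / 0.5390 = 244.0 mg/L.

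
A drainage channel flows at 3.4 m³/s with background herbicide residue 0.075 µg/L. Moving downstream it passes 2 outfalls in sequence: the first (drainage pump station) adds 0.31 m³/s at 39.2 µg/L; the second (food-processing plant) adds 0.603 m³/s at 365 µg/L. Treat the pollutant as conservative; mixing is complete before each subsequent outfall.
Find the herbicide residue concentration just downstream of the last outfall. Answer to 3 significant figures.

53.9 µg/L

After outfall 1: Q = 3.400 + 0.3100 = 3.710 m³/s; C = (3.400·0.07500 + 0.3100·39.20)/3.710 = 3.344 µg/L.
After outfall 2: Q = 3.710 + 0.6030 = 4.313 m³/s; C = (3.710·3.344 + 0.6030·365.0)/4.313 = 53.91 µg/L.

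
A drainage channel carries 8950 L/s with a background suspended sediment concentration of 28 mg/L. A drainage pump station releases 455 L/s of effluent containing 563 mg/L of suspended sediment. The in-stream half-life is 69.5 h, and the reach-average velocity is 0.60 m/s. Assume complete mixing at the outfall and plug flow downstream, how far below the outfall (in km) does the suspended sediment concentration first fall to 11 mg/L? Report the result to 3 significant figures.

Mass balance: C = (8950·28.00 + 455.0·563.0) / 9405 = 506800/9405 = 53.88 mg/L.
Half-life 69.5 h → k = ln 2 / 69.5 = 0.009973 h⁻¹ = 0.2394 d⁻¹.
Set 53.88·exp(−k·t) = 11 → t = ln(53.88/11)/k = 573500 s = 159.3 h.
Distance = v·t = 0.60·573500 = 344100 m = 344.1 km.

344 km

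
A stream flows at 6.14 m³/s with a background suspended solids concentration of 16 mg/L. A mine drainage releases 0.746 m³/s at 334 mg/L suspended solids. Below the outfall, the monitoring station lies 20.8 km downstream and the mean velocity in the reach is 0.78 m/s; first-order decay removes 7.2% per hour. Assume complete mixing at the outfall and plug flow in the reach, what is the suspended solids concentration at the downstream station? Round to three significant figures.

29.0 mg/L

Mass balance: C = (6.140·16.00 + 0.7460·334.0) / 6.886 = 347.4/6.886 = 50.45 mg/L.
Travel time t = 20.8·1000 / 0.78 = 26670 s = 7.407 h.
7.2%/h lost → k = −ln(1 − 0.072) = 0.07472 h⁻¹.
First-order decay: C = 50.45·exp(−k·t) = 50.45·0.5749 = 29.01 mg/L.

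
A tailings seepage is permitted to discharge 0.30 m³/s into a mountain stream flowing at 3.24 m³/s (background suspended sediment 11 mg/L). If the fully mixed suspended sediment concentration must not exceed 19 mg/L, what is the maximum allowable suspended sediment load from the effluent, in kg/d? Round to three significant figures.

2730 kg/d

Mass balance at the limit: 3.240·11.00 + 0.3000·Cₑ = 3.540·19 → Cₑ = 105.4 mg/L.
Load = 0.3000 m³/s × 105.4 g/m³ × 86 400 s/d = 2732 kg/d.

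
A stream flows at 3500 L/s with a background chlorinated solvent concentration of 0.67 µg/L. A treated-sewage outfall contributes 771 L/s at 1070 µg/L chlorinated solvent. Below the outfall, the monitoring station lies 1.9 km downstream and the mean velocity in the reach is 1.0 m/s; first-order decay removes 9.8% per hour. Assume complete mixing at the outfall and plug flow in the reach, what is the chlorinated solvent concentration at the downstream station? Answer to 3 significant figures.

183 µg/L

Mixed concentration C = ΣQC/ΣQ = (3500·0.6700 + 771.0·1070) / 4271 = 827300/4271 = 193.7 µg/L.
Travel time t = 1.9·1000 / 1.0 = 1900 s = 0.5278 h.
9.8%/h lost → k = −ln(1 − 0.098) = 0.1031 h⁻¹.
After decay, C = 193.7 × e^(−kt) = 193.7 × 0.9470 = 183.4 µg/L.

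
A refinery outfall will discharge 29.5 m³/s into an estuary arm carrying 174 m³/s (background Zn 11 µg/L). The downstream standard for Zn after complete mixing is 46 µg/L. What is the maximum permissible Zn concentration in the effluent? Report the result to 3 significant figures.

252 µg/L

At the limit, (Qr·Cr + Qe·Cₑ)/(Qr + Qe) = 46:
Cₑ = (203.5·46 − 174.0·11.00) / 29.50 = 252.4 µg/L.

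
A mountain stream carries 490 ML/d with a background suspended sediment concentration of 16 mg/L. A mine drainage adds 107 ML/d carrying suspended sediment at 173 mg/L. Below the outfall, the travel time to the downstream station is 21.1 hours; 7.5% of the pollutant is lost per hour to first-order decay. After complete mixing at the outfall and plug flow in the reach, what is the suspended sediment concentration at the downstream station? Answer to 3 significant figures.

Flow-weighted average: C = (490.0·16.00 + 107.0·173.0) / 597.0 = 26350/597.0 = 44.14 mg/L.
7.5%/h lost → k = −ln(1 − 0.075) = 0.07796 h⁻¹.
Decay over the reach: 44.14·exp(−kt) = 44.14·0.1930 = 8.519 mg/L.

8.52 mg/L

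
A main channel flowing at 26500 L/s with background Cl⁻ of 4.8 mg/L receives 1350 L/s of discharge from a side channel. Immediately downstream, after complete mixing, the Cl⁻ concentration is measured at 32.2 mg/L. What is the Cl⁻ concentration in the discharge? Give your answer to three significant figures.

570 mg/L

Mass balance: 26500·4.800 + 1350·Cₑ = 27850·32.20
→ Cₑ = (27850·32.20 − 26500·4.800) / 1350 = 570.1 mg/L.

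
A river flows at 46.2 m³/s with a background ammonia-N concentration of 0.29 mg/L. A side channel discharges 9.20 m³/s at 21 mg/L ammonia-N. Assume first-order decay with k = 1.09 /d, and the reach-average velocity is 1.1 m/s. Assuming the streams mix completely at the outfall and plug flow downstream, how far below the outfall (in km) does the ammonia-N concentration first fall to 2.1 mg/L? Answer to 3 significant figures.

Mixed concentration C = ΣQC/ΣQ = (46.20·0.2900 + 9.200·21.00) / 55.40 = 206.6/55.40 = 3.729 mg/L.
Set 3.729·exp(−k·t) = 2.1 → t = ln(3.729/2.1)/k = 45520 s = 12.64 h.
Distance = v·t = 1.1·45520 = 50070 m = 50.07 km.

50.1 km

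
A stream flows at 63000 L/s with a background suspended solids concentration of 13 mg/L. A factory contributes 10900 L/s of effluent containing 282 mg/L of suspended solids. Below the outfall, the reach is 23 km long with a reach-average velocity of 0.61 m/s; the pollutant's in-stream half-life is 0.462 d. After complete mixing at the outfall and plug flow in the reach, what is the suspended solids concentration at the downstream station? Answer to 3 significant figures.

Mixed concentration C = ΣQC/ΣQ = (63000·13.00 + 10900·282.0) / 73900 = 3893000/73900 = 52.68 mg/L.
Travel time t = 23·1000 / 0.61 = 37700 s = 10.47 h.
Half-life 0.462 d → k = ln 2 / 0.462 = 1.500 d⁻¹.
First-order decay: C = 52.68·exp(−k·t) = 52.68·0.5196 = 27.37 mg/L.

27.4 mg/L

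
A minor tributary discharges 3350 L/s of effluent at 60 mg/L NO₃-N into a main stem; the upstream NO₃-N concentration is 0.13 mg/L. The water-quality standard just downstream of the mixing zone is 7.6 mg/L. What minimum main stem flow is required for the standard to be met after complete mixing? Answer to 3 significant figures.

23500 L/s

Set C_mix = 7.6: (Q·0.1300 + 3350·60.00) / (Q + 3350) = 7.6
→ Q = 3350·(60.00 − 7.6)/(7.6 − 0.1300) = 23500 L/s.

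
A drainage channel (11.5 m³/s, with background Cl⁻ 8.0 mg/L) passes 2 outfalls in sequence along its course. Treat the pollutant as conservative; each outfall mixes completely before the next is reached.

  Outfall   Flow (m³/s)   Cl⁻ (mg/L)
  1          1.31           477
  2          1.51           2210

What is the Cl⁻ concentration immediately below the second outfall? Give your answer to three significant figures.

283 mg/L

Below outfall 1: Q → 12.81 m³/s, C = (11.50·8.000 + 1.310·477.0)/12.81 = 55.96 mg/L.
Below outfall 2: Q → 14.32 m³/s, C = (12.81·55.96 + 1.510·2210)/14.32 = 283.1 mg/L.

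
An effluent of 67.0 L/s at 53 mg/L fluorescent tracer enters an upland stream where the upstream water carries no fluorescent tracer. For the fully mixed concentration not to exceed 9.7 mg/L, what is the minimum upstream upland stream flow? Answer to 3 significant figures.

299 L/s

Set C_mix = 9.7: (Q·0 + 67.00·53.00) / (Q + 67.00) = 9.7
→ Q = 67.00·(53.00 − 9.7)/(9.7 − 0) = 299.1 L/s.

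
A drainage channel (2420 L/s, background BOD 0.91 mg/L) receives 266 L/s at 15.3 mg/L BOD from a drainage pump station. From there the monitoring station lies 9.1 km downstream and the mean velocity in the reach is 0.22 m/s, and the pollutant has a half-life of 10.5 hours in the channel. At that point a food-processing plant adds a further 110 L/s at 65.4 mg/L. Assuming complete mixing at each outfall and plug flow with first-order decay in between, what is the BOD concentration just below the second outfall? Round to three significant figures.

3.62 mg/L

Mass balance: C = (2420·0.9100 + 266.0·15.30) / 2686 = 6272/2686 = 2.335 mg/L; combined flow 2686 L/s.
Travel time t = 9.1·1000 / 0.22 = 41360 s = 11.49 h.
Half-life 10.5 h → k = ln 2 / 10.5 = 0.06601 h⁻¹ = 1.584 d⁻¹.
First-order decay: C = 2.335·exp(−k·t) = 2.335·0.4684 = 1.094 mg/L.
At the second outfall, C = (2686·1.094 + 110.0·65.40) / (2686 + 110.0) = 3.624 mg/L.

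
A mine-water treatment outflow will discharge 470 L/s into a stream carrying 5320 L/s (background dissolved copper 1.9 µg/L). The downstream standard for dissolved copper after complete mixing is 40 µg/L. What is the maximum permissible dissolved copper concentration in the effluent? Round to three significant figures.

At the limit, (Qr·Cr + Qe·Cₑ)/(Qr + Qe) = 40:
Cₑ = (5790·40 − 5320·1.900) / 470.0 = 471.3 µg/L.

471 µg/L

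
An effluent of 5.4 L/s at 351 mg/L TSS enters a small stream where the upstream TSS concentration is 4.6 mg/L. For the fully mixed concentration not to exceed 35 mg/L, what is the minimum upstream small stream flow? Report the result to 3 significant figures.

Set C_mix = 35: (Q·4.600 + 5.400·351.0) / (Q + 5.400) = 35
→ Q = 5.400·(351.0 − 35)/(35 − 4.600) = 56.13 L/s.

56.1 L/s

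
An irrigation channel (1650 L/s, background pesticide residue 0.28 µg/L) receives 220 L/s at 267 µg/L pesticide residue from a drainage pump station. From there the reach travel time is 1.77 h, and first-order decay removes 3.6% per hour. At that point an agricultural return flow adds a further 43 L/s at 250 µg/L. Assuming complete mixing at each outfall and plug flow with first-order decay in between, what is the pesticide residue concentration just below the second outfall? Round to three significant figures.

34.6 µg/L

After mixing, C = (1650·0.2800 + 220.0·267.0) / 1870 = 59200/1870 = 31.66 µg/L; combined flow 1870 L/s.
3.6%/h lost → k = −ln(1 − 0.036) = 0.03666 h⁻¹.
First-order decay: C = 31.66·exp(−k·t) = 31.66·0.9372 = 29.67 µg/L.
At the second outfall, C = (1870·29.67 + 43.00·250.0) / (1870 + 43.00) = 34.62 µg/L.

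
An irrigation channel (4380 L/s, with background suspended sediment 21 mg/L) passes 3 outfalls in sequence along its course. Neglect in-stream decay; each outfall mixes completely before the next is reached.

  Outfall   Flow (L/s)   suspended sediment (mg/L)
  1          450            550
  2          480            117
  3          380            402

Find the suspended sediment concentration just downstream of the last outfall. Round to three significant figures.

96.4 mg/L

After outfall 1: Q = 4380 + 450.0 = 4830 L/s; C = (4380·21.00 + 450.0·550.0)/4830 = 70.29 mg/L.
After outfall 2: Q = 4830 + 480.0 = 5310 L/s; C = (4830·70.29 + 480.0·117.0)/5310 = 74.51 mg/L.
After outfall 3: Q = 5310 + 380.0 = 5690 L/s; C = (5310·74.51 + 380.0·402.0)/5690 = 96.38 mg/L.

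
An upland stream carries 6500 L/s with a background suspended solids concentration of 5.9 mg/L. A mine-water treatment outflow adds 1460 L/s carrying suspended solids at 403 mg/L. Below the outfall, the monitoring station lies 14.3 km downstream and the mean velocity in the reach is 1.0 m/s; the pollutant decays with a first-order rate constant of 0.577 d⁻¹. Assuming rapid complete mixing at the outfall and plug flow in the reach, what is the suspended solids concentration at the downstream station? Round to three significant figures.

After mixing, C = (6500·5.900 + 1460·403.0) / 7960 = 626700/7960 = 78.73 mg/L.
Travel time t = 14.3·1000 / 1.0 = 14300 s = 3.972 h.
Applying C = C₀e^(−kt): 78.73 × 0.9089 = 71.56 mg/L.

71.6 mg/L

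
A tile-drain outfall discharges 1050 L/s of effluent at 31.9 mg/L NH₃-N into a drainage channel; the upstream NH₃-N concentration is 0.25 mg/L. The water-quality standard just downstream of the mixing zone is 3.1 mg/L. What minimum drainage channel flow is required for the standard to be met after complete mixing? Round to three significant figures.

10600 L/s

Set C_mix = 3.1: (Q·0.2500 + 1050·31.90) / (Q + 1050) = 3.1
→ Q = 1050·(31.90 − 3.1)/(3.1 − 0.2500) = 10610 L/s.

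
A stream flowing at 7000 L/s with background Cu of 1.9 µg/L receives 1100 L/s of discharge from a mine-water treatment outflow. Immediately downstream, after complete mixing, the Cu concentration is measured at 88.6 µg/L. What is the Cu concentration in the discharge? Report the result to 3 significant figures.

640 µg/L

Mass balance: 7000·1.900 + 1100·Cₑ = 8100·88.60
→ Cₑ = (8100·88.60 − 7000·1.900) / 1100 = 640.3 µg/L.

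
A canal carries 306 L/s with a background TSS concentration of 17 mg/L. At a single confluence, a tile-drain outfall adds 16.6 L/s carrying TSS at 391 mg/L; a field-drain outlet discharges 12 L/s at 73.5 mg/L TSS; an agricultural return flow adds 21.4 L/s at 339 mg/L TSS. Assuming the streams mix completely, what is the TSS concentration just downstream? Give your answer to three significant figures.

55.7 mg/L

Flow-weighted average: C = (306.0·17.00 + 16.60·391.0 + 12.00·73.50 + 21.40·339.0) / 356.0 = 19830/356.0 = 55.70 mg/L.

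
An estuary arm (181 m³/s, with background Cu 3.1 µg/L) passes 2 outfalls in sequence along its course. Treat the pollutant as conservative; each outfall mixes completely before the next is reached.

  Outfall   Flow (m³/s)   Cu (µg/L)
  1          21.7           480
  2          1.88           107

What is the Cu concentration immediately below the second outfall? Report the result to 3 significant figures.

Below outfall 1: Q → 202.7 m³/s, C = (181.0·3.100 + 21.70·480.0)/202.7 = 54.15 µg/L.
Below outfall 2: Q → 204.6 m³/s, C = (202.7·54.15 + 1.880·107.0)/204.6 = 54.64 µg/L.

54.6 µg/L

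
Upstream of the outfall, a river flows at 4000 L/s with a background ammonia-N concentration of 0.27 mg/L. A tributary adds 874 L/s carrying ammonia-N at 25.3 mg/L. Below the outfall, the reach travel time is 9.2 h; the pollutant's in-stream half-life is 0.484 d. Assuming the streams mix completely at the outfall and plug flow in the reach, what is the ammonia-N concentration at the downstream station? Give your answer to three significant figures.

2.75 mg/L

Flow-weighted average: C = (4000·0.2700 + 874.0·25.30) / 4874 = 23190/4874 = 4.758 mg/L.
Half-life 0.484 d → k = ln 2 / 0.484 = 1.432 d⁻¹.
First-order decay: C = 4.758·exp(−k·t) = 4.758·0.5775 = 2.748 mg/L.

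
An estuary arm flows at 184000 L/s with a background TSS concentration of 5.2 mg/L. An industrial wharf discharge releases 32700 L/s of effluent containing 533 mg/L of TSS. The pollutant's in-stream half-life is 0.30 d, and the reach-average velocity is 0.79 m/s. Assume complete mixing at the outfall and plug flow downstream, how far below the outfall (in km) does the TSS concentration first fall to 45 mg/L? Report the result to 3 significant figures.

18.7 km

Flow-weighted average: C = (184000·5.200 + 32700·533.0) / 216700 = 18390000/216700 = 84.84 mg/L.
Half-life 0.30 d → k = ln 2 / 0.30 = 2.310 d⁻¹.
Set 84.84·exp(−k·t) = 45 → t = ln(84.84/45)/k = 23710 s = 6.587 h.
Distance = v·t = 0.79·23710 = 18730 m = 18.73 km.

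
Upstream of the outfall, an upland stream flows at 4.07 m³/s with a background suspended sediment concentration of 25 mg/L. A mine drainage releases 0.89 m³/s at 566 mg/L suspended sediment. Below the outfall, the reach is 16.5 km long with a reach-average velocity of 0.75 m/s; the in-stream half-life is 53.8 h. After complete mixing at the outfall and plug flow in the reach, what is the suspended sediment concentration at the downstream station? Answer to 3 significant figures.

Mixed concentration C = ΣQC/ΣQ = (4.070·25.00 + 0.8900·566.0) / 4.960 = 605.5/4.960 = 122.1 mg/L.
Travel time t = 16.5·1000 / 0.75 = 22000 s = 6.111 h.
Half-life 53.8 h → k = ln 2 / 53.8 = 0.01288 h⁻¹ = 0.3092 d⁻¹.
First-order decay: C = 122.1·exp(−k·t) = 122.1·0.9243 = 112.8 mg/L.

113 mg/L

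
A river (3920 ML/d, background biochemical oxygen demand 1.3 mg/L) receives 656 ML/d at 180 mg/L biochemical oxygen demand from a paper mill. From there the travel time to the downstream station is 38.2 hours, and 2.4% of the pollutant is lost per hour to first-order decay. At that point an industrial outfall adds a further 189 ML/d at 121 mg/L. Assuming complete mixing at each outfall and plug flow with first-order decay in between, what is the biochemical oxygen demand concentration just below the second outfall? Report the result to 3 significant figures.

15.0 mg/L

Mass balance: C = (3920·1.300 + 656.0·180.0) / 4576 = 123200/4576 = 26.92 mg/L; combined flow 4576 ML/d.
2.4%/h lost → k = −ln(1 − 0.024) = 0.02429 h⁻¹.
After decay, C = 26.92 × e^(−kt) = 26.92 × 0.3954 = 10.64 mg/L.
At the second outfall, C = (4576·10.64 + 189.0·121.0) / (4576 + 189.0) = 15.02 mg/L.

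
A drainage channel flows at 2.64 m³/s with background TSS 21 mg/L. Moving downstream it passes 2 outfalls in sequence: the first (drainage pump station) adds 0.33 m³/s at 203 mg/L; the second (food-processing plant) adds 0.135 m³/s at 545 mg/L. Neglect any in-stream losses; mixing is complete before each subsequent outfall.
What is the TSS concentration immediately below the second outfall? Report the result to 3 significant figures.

After outfall 1: Q = 2.640 + 0.3300 = 2.970 m³/s; C = (2.640·21.00 + 0.3300·203.0)/2.970 = 41.22 mg/L.
After outfall 2: Q = 2.970 + 0.1350 = 3.105 m³/s; C = (2.970·41.22 + 0.1350·545.0)/3.105 = 63.13 mg/L.

63.1 mg/L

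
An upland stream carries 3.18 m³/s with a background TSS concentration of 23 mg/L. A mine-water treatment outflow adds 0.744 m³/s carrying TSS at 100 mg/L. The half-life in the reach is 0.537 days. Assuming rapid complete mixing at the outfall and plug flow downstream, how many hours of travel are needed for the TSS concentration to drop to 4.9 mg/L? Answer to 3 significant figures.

37.9 h

Mixed concentration C = ΣQC/ΣQ = (3.180·23.00 + 0.7440·100.0) / 3.924 = 147.5/3.924 = 37.60 mg/L.
Half-life 0.537 d → k = ln 2 / 0.537 = 1.291 d⁻¹.
37.60·exp(−k·t) = 4.9 → t = ln(37.60/4.9)/k = 136400 s = 37.89 h.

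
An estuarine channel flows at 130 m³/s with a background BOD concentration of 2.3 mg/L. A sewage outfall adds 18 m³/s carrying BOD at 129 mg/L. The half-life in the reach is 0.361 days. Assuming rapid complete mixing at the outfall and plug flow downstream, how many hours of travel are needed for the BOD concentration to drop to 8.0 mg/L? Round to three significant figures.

Conservation of mass: C = (130.0·2.300 + 18.00·129.0) / 148.0 = 2621/148.0 = 17.71 mg/L.
Half-life 0.361 d → k = ln 2 / 0.361 = 1.920 d⁻¹.
17.71·exp(−k·t) = 8.0 → t = ln(17.71/8.0)/k = 35760 s = 9.933 h.

9.93 h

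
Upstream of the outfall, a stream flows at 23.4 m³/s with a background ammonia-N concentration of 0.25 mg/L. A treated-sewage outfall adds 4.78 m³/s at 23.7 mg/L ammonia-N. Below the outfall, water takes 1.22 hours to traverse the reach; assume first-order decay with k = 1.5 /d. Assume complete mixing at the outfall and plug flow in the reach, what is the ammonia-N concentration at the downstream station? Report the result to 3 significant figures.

3.92 mg/L

Mixed concentration C = ΣQC/ΣQ = (23.40·0.2500 + 4.780·23.70) / 28.18 = 119.1/28.18 = 4.228 mg/L.
After decay, C = 4.228 × e^(−kt) = 4.228 × 0.9266 = 3.917 mg/L.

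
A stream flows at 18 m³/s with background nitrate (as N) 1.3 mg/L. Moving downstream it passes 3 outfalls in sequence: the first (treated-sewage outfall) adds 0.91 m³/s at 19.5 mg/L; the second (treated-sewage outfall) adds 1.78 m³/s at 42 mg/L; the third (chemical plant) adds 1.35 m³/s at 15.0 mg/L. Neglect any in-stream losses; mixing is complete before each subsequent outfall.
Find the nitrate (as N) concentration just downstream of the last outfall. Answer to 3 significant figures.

Below outfall 1: Q → 18.91 m³/s, C = (18.00·1.300 + 0.9100·19.50)/18.91 = 2.176 mg/L.
Below outfall 2: Q → 20.69 m³/s, C = (18.91·2.176 + 1.780·42.00)/20.69 = 5.602 mg/L.
Below outfall 3: Q → 22.04 m³/s, C = (20.69·5.602 + 1.350·15.00)/22.04 = 6.178 mg/L.

6.18 mg/L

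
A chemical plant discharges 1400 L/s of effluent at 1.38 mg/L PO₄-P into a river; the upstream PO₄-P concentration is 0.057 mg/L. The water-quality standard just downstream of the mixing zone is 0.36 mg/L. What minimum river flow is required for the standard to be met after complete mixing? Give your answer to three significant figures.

Set C_mix = 0.36: (Q·0.05700 + 1400·1.380) / (Q + 1400) = 0.36
→ Q = 1400·(1.380 − 0.36)/(0.36 − 0.05700) = 4713 L/s.

4710 L/s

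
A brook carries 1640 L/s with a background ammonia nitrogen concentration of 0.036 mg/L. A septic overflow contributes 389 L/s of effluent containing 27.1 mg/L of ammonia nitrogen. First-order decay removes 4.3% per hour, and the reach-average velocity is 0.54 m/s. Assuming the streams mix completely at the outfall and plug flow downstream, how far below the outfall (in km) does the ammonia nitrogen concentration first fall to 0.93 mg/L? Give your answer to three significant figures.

76.3 km

Flow-weighted average: C = (1640·0.03600 + 389.0·27.10) / 2029 = 10600/2029 = 5.225 mg/L.
4.3%/h lost → k = −ln(1 − 0.043) = 0.04395 h⁻¹.
Set 5.225·exp(−k·t) = 0.93 → t = ln(5.225/0.93)/k = 141400 s = 39.27 h.
Distance = v·t = 0.54·141400 = 76340 m = 76.34 km.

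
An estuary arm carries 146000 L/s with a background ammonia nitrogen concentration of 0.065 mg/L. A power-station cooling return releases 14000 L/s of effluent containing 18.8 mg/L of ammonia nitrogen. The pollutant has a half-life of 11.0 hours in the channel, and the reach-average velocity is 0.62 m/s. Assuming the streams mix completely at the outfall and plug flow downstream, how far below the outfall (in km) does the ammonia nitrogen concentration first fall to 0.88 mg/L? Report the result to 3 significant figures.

23.4 km

Mass balance: C = (146000·0.06500 + 14000·18.80) / 160000 = 272700/160000 = 1.704 mg/L.
Half-life 11.0 h → k = ln 2 / 11.0 = 0.06301 h⁻¹ = 1.512 d⁻¹.
Set 1.704·exp(−k·t) = 0.88 → t = ln(1.704/0.88)/k = 37760 s = 10.49 h.
Distance = v·t = 0.62·37760 = 23410 m = 23.41 km.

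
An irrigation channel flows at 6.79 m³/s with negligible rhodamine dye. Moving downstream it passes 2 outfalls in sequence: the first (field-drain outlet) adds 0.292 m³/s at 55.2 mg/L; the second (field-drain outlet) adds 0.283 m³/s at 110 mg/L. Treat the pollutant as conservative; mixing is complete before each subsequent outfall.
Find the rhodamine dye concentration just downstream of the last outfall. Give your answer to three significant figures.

After outfall 1: Q = 6.790 + 0.2920 = 7.082 m³/s; C = (6.790·0 + 0.2920·55.20)/7.082 = 2.276 mg/L.
After outfall 2: Q = 7.082 + 0.2830 = 7.365 m³/s; C = (7.082·2.276 + 0.2830·110.0)/7.365 = 6.415 mg/L.

6.42 mg/L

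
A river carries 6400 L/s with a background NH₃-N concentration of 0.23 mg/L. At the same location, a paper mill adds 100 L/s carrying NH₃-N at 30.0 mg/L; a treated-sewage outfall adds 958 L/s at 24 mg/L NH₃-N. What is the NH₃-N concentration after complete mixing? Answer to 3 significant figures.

Flow-weighted average: C = (6400·0.2300 + 100.0·30.00 + 958.0·24.00) / 7458 = 27460/7458 = 3.682 mg/L.

3.68 mg/L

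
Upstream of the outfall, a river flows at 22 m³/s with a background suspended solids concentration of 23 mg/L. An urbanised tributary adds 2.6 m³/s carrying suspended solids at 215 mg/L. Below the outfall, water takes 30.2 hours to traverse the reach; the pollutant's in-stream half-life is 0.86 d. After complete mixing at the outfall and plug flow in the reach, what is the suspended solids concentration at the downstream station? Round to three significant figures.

15.7 mg/L

Mass balance: C = (22.00·23.00 + 2.600·215.0) / 24.60 = 1065/24.60 = 43.29 mg/L.
Half-life 0.86 d → k = ln 2 / 0.86 = 0.8060 d⁻¹.
First-order decay: C = 43.29·exp(−k·t) = 43.29·0.3627 = 15.70 mg/L.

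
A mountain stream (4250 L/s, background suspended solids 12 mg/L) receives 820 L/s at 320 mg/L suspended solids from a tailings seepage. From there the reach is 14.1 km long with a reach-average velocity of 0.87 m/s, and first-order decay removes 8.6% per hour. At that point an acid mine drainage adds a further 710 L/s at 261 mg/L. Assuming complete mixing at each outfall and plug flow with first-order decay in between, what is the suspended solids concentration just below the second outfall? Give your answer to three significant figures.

Flow-weighted average: C = (4250·12.00 + 820.0·320.0) / 5070 = 313400/5070 = 61.81 mg/L; combined flow 5070 L/s.
Travel time t = 14.1·1000 / 0.87 = 16210 s = 4.502 h.
8.6%/h lost → k = −ln(1 − 0.086) = 0.08992 h⁻¹.
After decay, C = 61.81 × e^(−kt) = 61.81 × 0.6671 = 41.24 mg/L.
At the second outfall, C = (5070·41.24 + 710.0·261.0) / (5070 + 710.0) = 68.23 mg/L.

68.2 mg/L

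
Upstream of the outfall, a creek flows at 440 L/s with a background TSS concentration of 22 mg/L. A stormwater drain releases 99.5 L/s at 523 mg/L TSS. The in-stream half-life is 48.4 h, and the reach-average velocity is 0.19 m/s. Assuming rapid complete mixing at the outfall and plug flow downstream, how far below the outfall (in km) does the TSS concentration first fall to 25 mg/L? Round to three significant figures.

After mixing, C = (440.0·22.00 + 99.50·523.0) / 539.5 = 61720/539.5 = 114.4 mg/L.
Half-life 48.4 h → k = ln 2 / 48.4 = 0.01432 h⁻¹ = 0.3437 d⁻¹.
Set 114.4·exp(−k·t) = 25 → t = ln(114.4/25)/k = 382300 s = 106.2 h.
Distance = v·t = 0.19·382300 = 72640 m = 72.64 km.

72.6 km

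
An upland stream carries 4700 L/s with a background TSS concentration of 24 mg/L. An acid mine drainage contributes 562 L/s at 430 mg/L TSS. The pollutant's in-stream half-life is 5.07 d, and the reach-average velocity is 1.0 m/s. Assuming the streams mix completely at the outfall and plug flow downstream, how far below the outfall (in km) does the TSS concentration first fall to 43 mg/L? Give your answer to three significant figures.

284 km

Flow-weighted average: C = (4700·24.00 + 562.0·430.0) / 5262 = 354500/5262 = 67.36 mg/L.
Half-life 5.07 d → k = ln 2 / 5.07 = 0.1367 d⁻¹.
Set 67.36·exp(−k·t) = 43 → t = ln(67.36/43)/k = 283700 s = 78.80 h.
Distance = v·t = 1.0·283700 = 283700 m = 283.7 km.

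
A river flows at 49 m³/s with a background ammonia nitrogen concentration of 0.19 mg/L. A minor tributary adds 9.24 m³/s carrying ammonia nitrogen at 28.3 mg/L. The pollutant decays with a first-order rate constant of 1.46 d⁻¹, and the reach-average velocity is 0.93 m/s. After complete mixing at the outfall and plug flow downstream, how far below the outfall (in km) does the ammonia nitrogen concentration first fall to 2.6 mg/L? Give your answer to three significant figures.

Conservation of mass: C = (49.00·0.1900 + 9.240·28.30) / 58.24 = 270.8/58.24 = 4.650 mg/L.
Set 4.650·exp(−k·t) = 2.6 → t = ln(4.650/2.6)/k = 34400 s = 9.556 h.
Distance = v·t = 0.93·34400 = 31990 m = 31.99 km.

32.0 km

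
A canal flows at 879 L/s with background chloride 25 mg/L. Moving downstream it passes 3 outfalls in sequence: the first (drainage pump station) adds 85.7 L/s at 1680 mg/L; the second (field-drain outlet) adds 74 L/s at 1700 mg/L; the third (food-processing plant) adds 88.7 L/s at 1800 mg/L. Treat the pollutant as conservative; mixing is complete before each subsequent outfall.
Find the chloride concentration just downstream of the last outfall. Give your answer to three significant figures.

400 mg/L

After outfall 1: Q = 879.0 + 85.70 = 964.7 L/s; C = (879.0·25.00 + 85.70·1680)/964.7 = 172.0 mg/L.
After outfall 2: Q = 964.7 + 74.00 = 1039 L/s; C = (964.7·172.0 + 74.00·1700)/1039 = 280.9 mg/L.
After outfall 3: Q = 1039 + 88.70 = 1127 L/s; C = (1039·280.9 + 88.70·1800)/1127 = 400.4 mg/L.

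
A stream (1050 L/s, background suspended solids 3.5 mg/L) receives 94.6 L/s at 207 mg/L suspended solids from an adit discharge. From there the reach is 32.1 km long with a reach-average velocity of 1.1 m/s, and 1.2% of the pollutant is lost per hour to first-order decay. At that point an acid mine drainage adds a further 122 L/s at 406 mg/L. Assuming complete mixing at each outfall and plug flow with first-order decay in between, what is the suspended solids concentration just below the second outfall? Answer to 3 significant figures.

Flow-weighted average: C = (1050·3.500 + 94.60·207.0) / 1145 = 23260/1145 = 20.32 mg/L; combined flow 1145 L/s.
Travel time t = 32.1·1000 / 1.1 = 29180 s = 8.106 h.
1.2%/h lost → k = −ln(1 − 0.012) = 0.01207 h⁻¹.
Applying C = C₀e^(−kt): 20.32 × 0.9068 = 18.42 mg/L.
Second outfall: C = (1145·18.42 + 122.0·406.0)/1267 = 55.76 mg/L.

55.8 mg/L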